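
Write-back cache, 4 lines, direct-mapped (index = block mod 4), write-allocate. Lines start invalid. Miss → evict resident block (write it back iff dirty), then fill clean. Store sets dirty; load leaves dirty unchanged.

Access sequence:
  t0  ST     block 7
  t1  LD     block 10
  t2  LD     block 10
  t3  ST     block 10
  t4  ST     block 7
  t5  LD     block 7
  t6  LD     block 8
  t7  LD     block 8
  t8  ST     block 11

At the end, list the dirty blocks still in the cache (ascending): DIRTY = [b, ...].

DIRTY = [10, 11]

0: W B7 → L3 miss [D]
1: R B10 → L2 miss [-]
2: R B10 → L2 hit [-]
3: W B10 → L2 hit [D]
4: W B7 → L3 hit [D]
5: R B7 → L3 hit [D]
6: R B8 → L0 miss [-]
7: R B8 → L0 hit [-]
8: W B11 → L3 miss wb→B7 [D]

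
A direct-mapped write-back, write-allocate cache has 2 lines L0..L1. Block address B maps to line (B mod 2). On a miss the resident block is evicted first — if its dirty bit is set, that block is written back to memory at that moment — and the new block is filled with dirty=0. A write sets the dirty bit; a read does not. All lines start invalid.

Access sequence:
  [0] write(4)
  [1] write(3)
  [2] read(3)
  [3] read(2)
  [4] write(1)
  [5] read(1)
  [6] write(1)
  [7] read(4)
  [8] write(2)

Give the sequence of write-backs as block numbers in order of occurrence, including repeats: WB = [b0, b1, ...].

WB = [4, 3]

0: W B4 -> L0 miss  d=D]
1: W B3 -> L1 miss  d=D]
2: R B3 -> L1 hit  d=D]
3: R B2 -> L0 miss wb->B4  d=-]
4: W B1 -> L1 miss wb->B3  d=D]
5: R B1 -> L1 hit  d=D]
6: W B1 -> L1 hit  d=D]
7: R B4 -> L0 miss  d=-]
8: W B2 -> L0 miss  d=D]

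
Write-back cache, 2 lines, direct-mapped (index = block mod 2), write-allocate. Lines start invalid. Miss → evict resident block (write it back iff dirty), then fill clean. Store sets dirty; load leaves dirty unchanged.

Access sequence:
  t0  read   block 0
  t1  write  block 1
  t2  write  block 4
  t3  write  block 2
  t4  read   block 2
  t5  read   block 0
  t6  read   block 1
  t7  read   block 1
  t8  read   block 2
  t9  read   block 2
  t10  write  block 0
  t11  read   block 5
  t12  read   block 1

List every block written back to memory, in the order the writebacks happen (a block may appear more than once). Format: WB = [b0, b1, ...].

WB = [4, 2, 1]

  0 | R B0 → L0 miss [-]
  1 | W B1 → L1 miss [D]
  2 | W B4 → L0 miss [D]
  3 | W B2 → L0 miss wb→B4 [D]
  4 | R B2 → L0 hit [D]
  5 | R B0 → L0 miss wb→B2 [-]
  6 | R B1 → L1 hit [D]
  7 | R B1 → L1 hit [D]
  8 | R B2 → L0 miss [-]
  9 | R B2 → L0 hit [-]
  10 | W B0 → L0 miss [D]
  11 | R B5 → L1 miss wb→B1 [-]
  12 | R B1 → L1 miss [-]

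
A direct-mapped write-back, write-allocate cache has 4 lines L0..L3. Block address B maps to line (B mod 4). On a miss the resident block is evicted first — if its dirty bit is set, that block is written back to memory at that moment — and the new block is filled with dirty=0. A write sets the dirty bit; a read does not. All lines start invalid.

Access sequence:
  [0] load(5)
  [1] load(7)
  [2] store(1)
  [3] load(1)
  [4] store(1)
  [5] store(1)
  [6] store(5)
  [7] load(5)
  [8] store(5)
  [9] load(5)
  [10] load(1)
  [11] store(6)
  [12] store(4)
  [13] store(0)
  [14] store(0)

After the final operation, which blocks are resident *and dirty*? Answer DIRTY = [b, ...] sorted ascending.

0: R B5 -> L1 miss  d=-]
1: R B7 -> L3 miss  d=-]
2: W B1 -> L1 miss  d=D]
3: R B1 -> L1 hit  d=D]
4: W B1 -> L1 hit  d=D]
5: W B1 -> L1 hit  d=D]
6: W B5 -> L1 miss wb->B1  d=D]
7: R B5 -> L1 hit  d=D]
8: W B5 -> L1 hit  d=D]
9: R B5 -> L1 hit  d=D]
10: R B1 -> L1 miss wb->B5  d=-]
11: W B6 -> L2 miss  d=D]
12: W B4 -> L0 miss  d=D]
13: W B0 -> L0 miss wb->B4  d=D]
14: W B0 -> L0 hit  d=D]

DIRTY = [0, 6]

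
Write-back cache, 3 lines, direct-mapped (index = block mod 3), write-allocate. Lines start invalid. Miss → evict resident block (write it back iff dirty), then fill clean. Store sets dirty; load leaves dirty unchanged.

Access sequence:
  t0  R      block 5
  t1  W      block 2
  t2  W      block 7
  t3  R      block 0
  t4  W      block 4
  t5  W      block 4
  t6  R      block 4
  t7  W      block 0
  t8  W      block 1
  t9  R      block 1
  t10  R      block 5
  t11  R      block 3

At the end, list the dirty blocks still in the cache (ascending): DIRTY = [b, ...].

0: R B5 → L2 miss [-]
1: W B2 → L2 miss [D]
2: W B7 → L1 miss [D]
3: R B0 → L0 miss [-]
4: W B4 → L1 miss wb→B7 [D]
5: W B4 → L1 hit [D]
6: R B4 → L1 hit [D]
7: W B0 → L0 hit [D]
8: W B1 → L1 miss wb→B4 [D]
9: R B1 → L1 hit [D]
10: R B5 → L2 miss wb→B2 [-]
11: R B3 → L0 miss wb→B0 [-]

DIRTY = [1]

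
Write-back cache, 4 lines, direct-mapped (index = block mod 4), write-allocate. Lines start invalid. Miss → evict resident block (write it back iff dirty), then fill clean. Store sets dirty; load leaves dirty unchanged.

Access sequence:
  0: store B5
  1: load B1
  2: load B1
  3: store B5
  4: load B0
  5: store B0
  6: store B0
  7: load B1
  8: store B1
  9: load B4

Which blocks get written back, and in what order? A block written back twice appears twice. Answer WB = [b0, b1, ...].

  0 | W B5 → L1 miss [D]
  1 | R B1 → L1 miss wb→B5 [-]
  2 | R B1 → L1 hit [-]
  3 | W B5 → L1 miss [D]
  4 | R B0 → L0 miss [-]
  5 | W B0 → L0 hit [D]
  6 | W B0 → L0 hit [D]
  7 | R B1 → L1 miss wb→B5 [-]
  8 | W B1 → L1 hit [D]
  9 | R B4 → L0 miss wb→B0 [-]

WB = [5, 5, 0]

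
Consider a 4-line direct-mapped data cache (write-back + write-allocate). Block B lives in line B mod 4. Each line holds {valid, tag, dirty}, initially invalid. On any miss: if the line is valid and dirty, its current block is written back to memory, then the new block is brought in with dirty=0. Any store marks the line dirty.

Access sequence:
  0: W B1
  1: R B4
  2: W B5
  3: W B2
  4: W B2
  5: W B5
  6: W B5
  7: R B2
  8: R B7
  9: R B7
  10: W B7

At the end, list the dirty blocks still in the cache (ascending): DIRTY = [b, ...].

0: W B1 -> L1 miss  d=D]
1: R B4 -> L0 miss  d=-]
2: W B5 -> L1 miss wb->B1  d=D]
3: W B2 -> L2 miss  d=D]
4: W B2 -> L2 hit  d=D]
5: W B5 -> L1 hit  d=D]
6: W B5 -> L1 hit  d=D]
7: R B2 -> L2 hit  d=D]
8: R B7 -> L3 miss  d=-]
9: R B7 -> L3 hit  d=-]
10: W B7 -> L3 hit  d=D]

DIRTY = [2, 5, 7]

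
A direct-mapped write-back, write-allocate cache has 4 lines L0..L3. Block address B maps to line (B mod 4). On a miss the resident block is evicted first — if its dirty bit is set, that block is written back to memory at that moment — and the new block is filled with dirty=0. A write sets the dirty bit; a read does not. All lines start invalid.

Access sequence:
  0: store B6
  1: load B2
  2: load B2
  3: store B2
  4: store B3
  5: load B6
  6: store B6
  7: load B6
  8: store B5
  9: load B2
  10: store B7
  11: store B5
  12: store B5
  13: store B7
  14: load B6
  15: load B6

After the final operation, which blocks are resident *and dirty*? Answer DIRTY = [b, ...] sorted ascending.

0: W B6 -> L2 miss  d=D]
1: R B2 -> L2 miss wb->B6  d=-]
2: R B2 -> L2 hit  d=-]
3: W B2 -> L2 hit  d=D]
4: W B3 -> L3 miss  d=D]
5: R B6 -> L2 miss wb->B2  d=-]
6: W B6 -> L2 hit  d=D]
7: R B6 -> L2 hit  d=D]
8: W B5 -> L1 miss  d=D]
9: R B2 -> L2 miss wb->B6  d=-]
10: W B7 -> L3 miss wb->B3  d=D]
11: W B5 -> L1 hit  d=D]
12: W B5 -> L1 hit  d=D]
13: W B7 -> L3 hit  d=D]
14: R B6 -> L2 miss  d=-]
15: R B6 -> L2 hit  d=-]

DIRTY = [5, 7]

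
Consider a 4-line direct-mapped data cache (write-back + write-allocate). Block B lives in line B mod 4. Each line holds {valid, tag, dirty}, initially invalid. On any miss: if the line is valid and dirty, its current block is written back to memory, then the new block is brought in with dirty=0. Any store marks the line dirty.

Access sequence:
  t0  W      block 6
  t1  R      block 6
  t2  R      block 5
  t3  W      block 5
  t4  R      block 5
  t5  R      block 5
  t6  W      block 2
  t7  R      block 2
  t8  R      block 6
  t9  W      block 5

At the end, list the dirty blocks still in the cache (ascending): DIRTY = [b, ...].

0: W B6 -> L2 miss  d=D]
1: R B6 -> L2 hit  d=D]
2: R B5 -> L1 miss  d=-]
3: W B5 -> L1 hit  d=D]
4: R B5 -> L1 hit  d=D]
5: R B5 -> L1 hit  d=D]
6: W B2 -> L2 miss wb->B6  d=D]
7: R B2 -> L2 hit  d=D]
8: R B6 -> L2 miss wb->B2  d=-]
9: W B5 -> L1 hit  d=D]

DIRTY = [5]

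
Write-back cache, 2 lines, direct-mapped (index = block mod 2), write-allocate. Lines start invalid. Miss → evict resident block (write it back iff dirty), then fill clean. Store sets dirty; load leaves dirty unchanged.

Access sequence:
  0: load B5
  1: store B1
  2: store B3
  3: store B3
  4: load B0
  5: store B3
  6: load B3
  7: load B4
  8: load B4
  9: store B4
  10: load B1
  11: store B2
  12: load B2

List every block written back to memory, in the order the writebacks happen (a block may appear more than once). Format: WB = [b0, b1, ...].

0: R B5 -> L1 miss  d=-]
1: W B1 -> L1 miss  d=D]
2: W B3 -> L1 miss wb->B1  d=D]
3: W B3 -> L1 hit  d=D]
4: R B0 -> L0 miss  d=-]
5: W B3 -> L1 hit  d=D]
6: R B3 -> L1 hit  d=D]
7: R B4 -> L0 miss  d=-]
8: R B4 -> L0 hit  d=-]
9: W B4 -> L0 hit  d=D]
10: R B1 -> L1 miss wb->B3  d=-]
11: W B2 -> L0 miss wb->B4  d=D]
12: R B2 -> L0 hit  d=D]

WB = [1, 3, 4]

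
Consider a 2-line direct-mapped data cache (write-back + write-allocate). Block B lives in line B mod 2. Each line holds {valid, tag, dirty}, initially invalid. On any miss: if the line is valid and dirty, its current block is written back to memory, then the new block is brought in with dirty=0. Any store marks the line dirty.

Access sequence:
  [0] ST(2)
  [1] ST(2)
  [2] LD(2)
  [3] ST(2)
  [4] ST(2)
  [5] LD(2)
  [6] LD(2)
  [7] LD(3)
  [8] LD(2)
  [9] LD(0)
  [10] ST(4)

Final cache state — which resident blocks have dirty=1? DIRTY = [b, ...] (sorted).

DIRTY = [4]

0: W B2 -> L0 miss  d=D]
1: W B2 -> L0 hit  d=D]
2: R B2 -> L0 hit  d=D]
3: W B2 -> L0 hit  d=D]
4: W B2 -> L0 hit  d=D]
5: R B2 -> L0 hit  d=D]
6: R B2 -> L0 hit  d=D]
7: R B3 -> L1 miss  d=-]
8: R B2 -> L0 hit  d=D]
9: R B0 -> L0 miss wb->B2  d=-]
10: W B4 -> L0 miss  d=D]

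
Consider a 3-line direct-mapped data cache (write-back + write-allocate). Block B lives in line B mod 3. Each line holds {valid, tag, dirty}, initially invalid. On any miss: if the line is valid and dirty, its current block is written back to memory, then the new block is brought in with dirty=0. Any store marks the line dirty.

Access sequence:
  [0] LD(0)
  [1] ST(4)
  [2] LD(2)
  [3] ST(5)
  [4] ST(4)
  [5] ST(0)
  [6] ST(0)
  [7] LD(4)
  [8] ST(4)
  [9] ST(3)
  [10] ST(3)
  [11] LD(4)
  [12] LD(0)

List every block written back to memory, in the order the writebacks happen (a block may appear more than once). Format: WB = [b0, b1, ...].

0: R B0 -> L0 miss  d=-]
1: W B4 -> L1 miss  d=D]
2: R B2 -> L2 miss  d=-]
3: W B5 -> L2 miss  d=D]
4: W B4 -> L1 hit  d=D]
5: W B0 -> L0 hit  d=D]
6: W B0 -> L0 hit  d=D]
7: R B4 -> L1 hit  d=D]
8: W B4 -> L1 hit  d=D]
9: W B3 -> L0 miss wb->B0  d=D]
10: W B3 -> L0 hit  d=D]
11: R B4 -> L1 hit  d=D]
12: R B0 -> L0 miss wb->B3  d=-]

WB = [0, 3]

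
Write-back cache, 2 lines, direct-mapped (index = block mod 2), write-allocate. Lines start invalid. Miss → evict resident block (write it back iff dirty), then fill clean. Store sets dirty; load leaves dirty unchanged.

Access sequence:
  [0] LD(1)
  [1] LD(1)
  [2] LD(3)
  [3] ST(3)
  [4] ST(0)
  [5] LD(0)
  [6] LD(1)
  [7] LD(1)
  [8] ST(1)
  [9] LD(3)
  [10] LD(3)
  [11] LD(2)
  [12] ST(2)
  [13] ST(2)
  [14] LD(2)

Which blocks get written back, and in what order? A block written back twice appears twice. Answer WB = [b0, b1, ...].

WB = [3, 1, 0]

0: R B1 → L1 miss [-]
1: R B1 → L1 hit [-]
2: R B3 → L1 miss [-]
3: W B3 → L1 hit [D]
4: W B0 → L0 miss [D]
5: R B0 → L0 hit [D]
6: R B1 → L1 miss wb→B3 [-]
7: R B1 → L1 hit [-]
8: W B1 → L1 hit [D]
9: R B3 → L1 miss wb→B1 [-]
10: R B3 → L1 hit [-]
11: R B2 → L0 miss wb→B0 [-]
12: W B2 → L0 hit [D]
13: W B2 → L0 hit [D]
14: R B2 → L0 hit [D]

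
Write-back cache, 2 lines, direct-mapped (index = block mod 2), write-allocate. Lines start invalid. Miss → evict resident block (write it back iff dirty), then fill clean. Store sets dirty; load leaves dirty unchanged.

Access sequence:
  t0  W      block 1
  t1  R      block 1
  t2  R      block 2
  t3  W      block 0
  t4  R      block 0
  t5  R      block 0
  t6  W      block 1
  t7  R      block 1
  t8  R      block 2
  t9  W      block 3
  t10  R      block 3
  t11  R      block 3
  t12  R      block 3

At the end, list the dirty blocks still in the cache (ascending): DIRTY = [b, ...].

0: W B1 → L1 miss [D]
1: R B1 → L1 hit [D]
2: R B2 → L0 miss [-]
3: W B0 → L0 miss [D]
4: R B0 → L0 hit [D]
5: R B0 → L0 hit [D]
6: W B1 → L1 hit [D]
7: R B1 → L1 hit [D]
8: R B2 → L0 miss wb→B0 [-]
9: W B3 → L1 miss wb→B1 [D]
10: R B3 → L1 hit [D]
11: R B3 → L1 hit [D]
12: R B3 → L1 hit [D]

DIRTY = [3]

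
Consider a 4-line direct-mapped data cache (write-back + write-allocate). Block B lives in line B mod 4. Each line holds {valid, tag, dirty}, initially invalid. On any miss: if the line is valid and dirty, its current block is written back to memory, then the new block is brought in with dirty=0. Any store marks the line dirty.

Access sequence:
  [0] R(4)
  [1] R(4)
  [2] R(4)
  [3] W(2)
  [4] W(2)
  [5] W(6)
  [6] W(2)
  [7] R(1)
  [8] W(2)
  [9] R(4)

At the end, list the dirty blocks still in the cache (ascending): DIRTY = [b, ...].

DIRTY = [2]

  0 | R B4 → L0 miss [-]
  1 | R B4 → L0 hit [-]
  2 | R B4 → L0 hit [-]
  3 | W B2 → L2 miss [D]
  4 | W B2 → L2 hit [D]
  5 | W B6 → L2 miss wb→B2 [D]
  6 | W B2 → L2 miss wb→B6 [D]
  7 | R B1 → L1 miss [-]
  8 | W B2 → L2 hit [D]
  9 | R B4 → L0 hit [-]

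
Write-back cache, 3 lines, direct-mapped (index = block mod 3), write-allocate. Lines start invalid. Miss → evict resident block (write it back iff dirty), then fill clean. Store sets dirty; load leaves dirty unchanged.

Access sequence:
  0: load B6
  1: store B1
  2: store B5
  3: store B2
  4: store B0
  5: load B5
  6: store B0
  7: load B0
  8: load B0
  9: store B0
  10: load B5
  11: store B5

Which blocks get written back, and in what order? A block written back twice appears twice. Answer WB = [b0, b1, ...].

WB = [5, 2]

0: R B6 → L0 miss [-]
1: W B1 → L1 miss [D]
2: W B5 → L2 miss [D]
3: W B2 → L2 miss wb→B5 [D]
4: W B0 → L0 miss [D]
5: R B5 → L2 miss wb→B2 [-]
6: W B0 → L0 hit [D]
7: R B0 → L0 hit [D]
8: R B0 → L0 hit [D]
9: W B0 → L0 hit [D]
10: R B5 → L2 hit [-]
11: W B5 → L2 hit [D]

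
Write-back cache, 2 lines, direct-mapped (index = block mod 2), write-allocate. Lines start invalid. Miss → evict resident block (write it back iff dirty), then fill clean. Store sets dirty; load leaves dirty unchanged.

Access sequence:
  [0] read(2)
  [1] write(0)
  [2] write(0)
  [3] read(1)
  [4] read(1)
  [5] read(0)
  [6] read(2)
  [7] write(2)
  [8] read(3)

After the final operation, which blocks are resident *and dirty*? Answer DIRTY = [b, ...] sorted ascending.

DIRTY = [2]

0: R B2 → L0 miss [-]
1: W B0 → L0 miss [D]
2: W B0 → L0 hit [D]
3: R B1 → L1 miss [-]
4: R B1 → L1 hit [-]
5: R B0 → L0 hit [D]
6: R B2 → L0 miss wb→B0 [-]
7: W B2 → L0 hit [D]
8: R B3 → L1 miss [-]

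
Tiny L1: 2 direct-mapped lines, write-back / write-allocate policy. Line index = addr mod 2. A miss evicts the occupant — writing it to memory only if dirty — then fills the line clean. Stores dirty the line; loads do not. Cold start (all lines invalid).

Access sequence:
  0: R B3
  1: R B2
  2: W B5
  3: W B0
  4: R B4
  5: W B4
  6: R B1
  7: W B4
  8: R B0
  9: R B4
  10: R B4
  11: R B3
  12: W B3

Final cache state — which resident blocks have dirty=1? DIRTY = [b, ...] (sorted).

0: R B3 -> L1 miss  d=-]
1: R B2 -> L0 miss  d=-]
2: W B5 -> L1 miss  d=D]
3: W B0 -> L0 miss  d=D]
4: R B4 -> L0 miss wb->B0  d=-]
5: W B4 -> L0 hit  d=D]
6: R B1 -> L1 miss wb->B5  d=-]
7: W B4 -> L0 hit  d=D]
8: R B0 -> L0 miss wb->B4  d=-]
9: R B4 -> L0 miss  d=-]
10: R B4 -> L0 hit  d=-]
11: R B3 -> L1 miss  d=-]
12: W B3 -> L1 hit  d=D]

DIRTY = [3]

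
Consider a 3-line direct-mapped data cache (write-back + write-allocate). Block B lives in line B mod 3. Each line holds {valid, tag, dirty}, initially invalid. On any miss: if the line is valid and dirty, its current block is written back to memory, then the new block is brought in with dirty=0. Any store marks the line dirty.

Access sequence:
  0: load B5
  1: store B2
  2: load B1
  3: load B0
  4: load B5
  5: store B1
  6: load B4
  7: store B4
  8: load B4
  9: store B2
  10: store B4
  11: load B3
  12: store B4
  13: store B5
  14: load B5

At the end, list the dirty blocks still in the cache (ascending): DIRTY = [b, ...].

0: R B5 → L2 miss [-]
1: W B2 → L2 miss [D]
2: R B1 → L1 miss [-]
3: R B0 → L0 miss [-]
4: R B5 → L2 miss wb→B2 [-]
5: W B1 → L1 hit [D]
6: R B4 → L1 miss wb→B1 [-]
7: W B4 → L1 hit [D]
8: R B4 → L1 hit [D]
9: W B2 → L2 miss [D]
10: W B4 → L1 hit [D]
11: R B3 → L0 miss [-]
12: W B4 → L1 hit [D]
13: W B5 → L2 miss wb→B2 [D]
14: R B5 → L2 hit [D]

DIRTY = [4, 5]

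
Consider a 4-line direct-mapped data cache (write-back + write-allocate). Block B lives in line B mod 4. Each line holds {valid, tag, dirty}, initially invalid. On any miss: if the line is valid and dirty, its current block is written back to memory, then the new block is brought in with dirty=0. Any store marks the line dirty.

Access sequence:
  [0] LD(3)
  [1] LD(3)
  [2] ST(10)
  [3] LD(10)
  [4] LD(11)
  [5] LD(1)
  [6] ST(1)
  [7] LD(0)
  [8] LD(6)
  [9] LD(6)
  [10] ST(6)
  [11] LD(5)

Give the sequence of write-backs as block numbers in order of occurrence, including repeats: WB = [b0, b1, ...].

WB = [10, 1]

  0 | R B3 → L3 miss [-]
  1 | R B3 → L3 hit [-]
  2 | W B10 → L2 miss [D]
  3 | R B10 → L2 hit [D]
  4 | R B11 → L3 miss [-]
  5 | R B1 → L1 miss [-]
  6 | W B1 → L1 hit [D]
  7 | R B0 → L0 miss [-]
  8 | R B6 → L2 miss wb→B10 [-]
  9 | R B6 → L2 hit [-]
  10 | W B6 → L2 hit [D]
  11 | R B5 → L1 miss wb→B1 [-]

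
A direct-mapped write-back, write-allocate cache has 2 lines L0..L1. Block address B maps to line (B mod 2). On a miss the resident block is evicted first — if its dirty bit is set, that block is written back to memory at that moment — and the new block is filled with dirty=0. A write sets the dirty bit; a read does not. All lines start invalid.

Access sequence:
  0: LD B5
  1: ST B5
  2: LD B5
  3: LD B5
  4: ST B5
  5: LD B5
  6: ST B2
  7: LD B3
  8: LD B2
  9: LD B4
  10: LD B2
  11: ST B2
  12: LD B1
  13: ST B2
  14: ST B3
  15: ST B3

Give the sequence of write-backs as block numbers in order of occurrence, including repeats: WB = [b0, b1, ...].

0: R B5 -> L1 miss  d=-]
1: W B5 -> L1 hit  d=D]
2: R B5 -> L1 hit  d=D]
3: R B5 -> L1 hit  d=D]
4: W B5 -> L1 hit  d=D]
5: R B5 -> L1 hit  d=D]
6: W B2 -> L0 miss  d=D]
7: R B3 -> L1 miss wb->B5  d=-]
8: R B2 -> L0 hit  d=D]
9: R B4 -> L0 miss wb->B2  d=-]
10: R B2 -> L0 miss  d=-]
11: W B2 -> L0 hit  d=D]
12: R B1 -> L1 miss  d=-]
13: W B2 -> L0 hit  d=D]
14: W B3 -> L1 miss  d=D]
15: W B3 -> L1 hit  d=D]

WB = [5, 2]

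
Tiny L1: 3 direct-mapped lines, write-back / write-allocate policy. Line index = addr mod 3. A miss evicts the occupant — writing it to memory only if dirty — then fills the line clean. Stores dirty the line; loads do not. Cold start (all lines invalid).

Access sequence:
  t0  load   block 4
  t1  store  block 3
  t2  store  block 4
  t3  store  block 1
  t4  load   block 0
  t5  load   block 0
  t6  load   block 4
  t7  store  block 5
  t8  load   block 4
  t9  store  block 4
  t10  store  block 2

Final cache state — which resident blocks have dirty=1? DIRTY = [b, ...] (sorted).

DIRTY = [2, 4]

0: R B4 → L1 miss [-]
1: W B3 → L0 miss [D]
2: W B4 → L1 hit [D]
3: W B1 → L1 miss wb→B4 [D]
4: R B0 → L0 miss wb→B3 [-]
5: R B0 → L0 hit [-]
6: R B4 → L1 miss wb→B1 [-]
7: W B5 → L2 miss [D]
8: R B4 → L1 hit [-]
9: W B4 → L1 hit [D]
10: W B2 → L2 miss wb→B5 [D]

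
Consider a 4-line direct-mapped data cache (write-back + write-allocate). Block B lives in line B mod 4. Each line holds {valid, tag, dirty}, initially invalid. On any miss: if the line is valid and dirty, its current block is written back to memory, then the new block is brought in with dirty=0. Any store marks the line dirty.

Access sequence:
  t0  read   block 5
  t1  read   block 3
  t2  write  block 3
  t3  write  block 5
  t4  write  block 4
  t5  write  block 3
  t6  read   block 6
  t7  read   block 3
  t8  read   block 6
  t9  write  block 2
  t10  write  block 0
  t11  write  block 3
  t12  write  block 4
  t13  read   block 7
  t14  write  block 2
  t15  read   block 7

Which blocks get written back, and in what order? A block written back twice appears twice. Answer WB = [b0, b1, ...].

0: R B5 → L1 miss [-]
1: R B3 → L3 miss [-]
2: W B3 → L3 hit [D]
3: W B5 → L1 hit [D]
4: W B4 → L0 miss [D]
5: W B3 → L3 hit [D]
6: R B6 → L2 miss [-]
7: R B3 → L3 hit [D]
8: R B6 → L2 hit [-]
9: W B2 → L2 miss [D]
10: W B0 → L0 miss wb→B4 [D]
11: W B3 → L3 hit [D]
12: W B4 → L0 miss wb→B0 [D]
13: R B7 → L3 miss wb→B3 [-]
14: W B2 → L2 hit [D]
15: R B7 → L3 hit [-]

WB = [4, 0, 3]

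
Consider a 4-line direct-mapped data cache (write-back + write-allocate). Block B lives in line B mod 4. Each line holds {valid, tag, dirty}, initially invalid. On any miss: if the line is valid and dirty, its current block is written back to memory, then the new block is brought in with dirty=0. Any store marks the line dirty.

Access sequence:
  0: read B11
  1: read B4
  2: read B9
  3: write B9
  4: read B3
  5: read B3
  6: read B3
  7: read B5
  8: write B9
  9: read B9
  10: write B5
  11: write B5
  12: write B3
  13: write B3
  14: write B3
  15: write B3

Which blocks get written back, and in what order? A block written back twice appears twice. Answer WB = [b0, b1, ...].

WB = [9, 9]

0: R B11 → L3 miss [-]
1: R B4 → L0 miss [-]
2: R B9 → L1 miss [-]
3: W B9 → L1 hit [D]
4: R B3 → L3 miss [-]
5: R B3 → L3 hit [-]
6: R B3 → L3 hit [-]
7: R B5 → L1 miss wb→B9 [-]
8: W B9 → L1 miss [D]
9: R B9 → L1 hit [D]
10: W B5 → L1 miss wb→B9 [D]
11: W B5 → L1 hit [D]
12: W B3 → L3 hit [D]
13: W B3 → L3 hit [D]
14: W B3 → L3 hit [D]
15: W B3 → L3 hit [D]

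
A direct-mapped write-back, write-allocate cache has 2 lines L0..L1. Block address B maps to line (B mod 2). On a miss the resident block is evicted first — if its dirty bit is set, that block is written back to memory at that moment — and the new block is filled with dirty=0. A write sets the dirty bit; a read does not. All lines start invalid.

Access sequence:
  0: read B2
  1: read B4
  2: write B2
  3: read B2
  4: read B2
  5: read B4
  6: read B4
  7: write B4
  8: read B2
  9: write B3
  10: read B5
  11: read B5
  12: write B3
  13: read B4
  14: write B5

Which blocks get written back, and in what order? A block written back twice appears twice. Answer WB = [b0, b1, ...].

0: R B2 → L0 miss [-]
1: R B4 → L0 miss [-]
2: W B2 → L0 miss [D]
3: R B2 → L0 hit [D]
4: R B2 → L0 hit [D]
5: R B4 → L0 miss wb→B2 [-]
6: R B4 → L0 hit [-]
7: W B4 → L0 hit [D]
8: R B2 → L0 miss wb→B4 [-]
9: W B3 → L1 miss [D]
10: R B5 → L1 miss wb→B3 [-]
11: R B5 → L1 hit [-]
12: W B3 → L1 miss [D]
13: R B4 → L0 miss [-]
14: W B5 → L1 miss wb→B3 [D]

WB = [2, 4, 3, 3]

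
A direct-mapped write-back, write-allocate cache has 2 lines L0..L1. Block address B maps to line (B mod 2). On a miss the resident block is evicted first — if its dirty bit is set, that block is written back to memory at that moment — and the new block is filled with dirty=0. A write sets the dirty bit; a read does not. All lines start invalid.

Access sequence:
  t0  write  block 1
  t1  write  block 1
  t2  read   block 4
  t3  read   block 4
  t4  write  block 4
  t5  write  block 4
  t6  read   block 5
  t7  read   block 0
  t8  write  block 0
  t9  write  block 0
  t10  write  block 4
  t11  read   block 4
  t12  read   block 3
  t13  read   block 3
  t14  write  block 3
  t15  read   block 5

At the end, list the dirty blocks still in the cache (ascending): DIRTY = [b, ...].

0: W B1 -> L1 miss  d=D]
1: W B1 -> L1 hit  d=D]
2: R B4 -> L0 miss  d=-]
3: R B4 -> L0 hit  d=-]
4: W B4 -> L0 hit  d=D]
5: W B4 -> L0 hit  d=D]
6: R B5 -> L1 miss wb->B1  d=-]
7: R B0 -> L0 miss wb->B4  d=-]
8: W B0 -> L0 hit  d=D]
9: W B0 -> L0 hit  d=D]
10: W B4 -> L0 miss wb->B0  d=D]
11: R B4 -> L0 hit  d=D]
12: R B3 -> L1 miss  d=-]
13: R B3 -> L1 hit  d=-]
14: W B3 -> L1 hit  d=D]
15: R B5 -> L1 miss wb->B3  d=-]

DIRTY = [4]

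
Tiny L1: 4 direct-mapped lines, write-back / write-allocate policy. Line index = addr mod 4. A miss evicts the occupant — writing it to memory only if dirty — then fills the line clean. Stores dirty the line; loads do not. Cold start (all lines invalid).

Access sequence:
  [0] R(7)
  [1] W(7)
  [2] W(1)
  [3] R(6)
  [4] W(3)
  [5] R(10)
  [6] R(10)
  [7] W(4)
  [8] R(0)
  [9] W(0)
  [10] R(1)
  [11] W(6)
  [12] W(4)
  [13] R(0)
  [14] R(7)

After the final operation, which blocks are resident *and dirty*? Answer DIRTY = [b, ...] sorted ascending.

DIRTY = [1, 6]

  0 | R B7 → L3 miss [-]
  1 | W B7 → L3 hit [D]
  2 | W B1 → L1 miss [D]
  3 | R B6 → L2 miss [-]
  4 | W B3 → L3 miss wb→B7 [D]
  5 | R B10 → L2 miss [-]
  6 | R B10 → L2 hit [-]
  7 | W B4 → L0 miss [D]
  8 | R B0 → L0 miss wb→B4 [-]
  9 | W B0 → L0 hit [D]
  10 | R B1 → L1 hit [D]
  11 | W B6 → L2 miss [D]
  12 | W B4 → L0 miss wb→B0 [D]
  13 | R B0 → L0 miss wb→B4 [-]
  14 | R B7 → L3 miss wb→B3 [-]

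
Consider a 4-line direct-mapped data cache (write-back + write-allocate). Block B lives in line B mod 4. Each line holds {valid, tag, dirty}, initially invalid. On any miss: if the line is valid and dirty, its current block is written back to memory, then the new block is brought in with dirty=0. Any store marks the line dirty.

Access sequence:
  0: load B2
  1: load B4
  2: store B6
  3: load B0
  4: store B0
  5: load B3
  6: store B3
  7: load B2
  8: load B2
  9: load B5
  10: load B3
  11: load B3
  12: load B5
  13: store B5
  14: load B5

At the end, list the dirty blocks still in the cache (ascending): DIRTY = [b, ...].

DIRTY = [0, 3, 5]

  0 | R B2 → L2 miss [-]
  1 | R B4 → L0 miss [-]
  2 | W B6 → L2 miss [D]
  3 | R B0 → L0 miss [-]
  4 | W B0 → L0 hit [D]
  5 | R B3 → L3 miss [-]
  6 | W B3 → L3 hit [D]
  7 | R B2 → L2 miss wb→B6 [-]
  8 | R B2 → L2 hit [-]
  9 | R B5 → L1 miss [-]
  10 | R B3 → L3 hit [D]
  11 | R B3 → L3 hit [D]
  12 | R B5 → L1 hit [-]
  13 | W B5 → L1 hit [D]
  14 | R B5 → L1 hit [D]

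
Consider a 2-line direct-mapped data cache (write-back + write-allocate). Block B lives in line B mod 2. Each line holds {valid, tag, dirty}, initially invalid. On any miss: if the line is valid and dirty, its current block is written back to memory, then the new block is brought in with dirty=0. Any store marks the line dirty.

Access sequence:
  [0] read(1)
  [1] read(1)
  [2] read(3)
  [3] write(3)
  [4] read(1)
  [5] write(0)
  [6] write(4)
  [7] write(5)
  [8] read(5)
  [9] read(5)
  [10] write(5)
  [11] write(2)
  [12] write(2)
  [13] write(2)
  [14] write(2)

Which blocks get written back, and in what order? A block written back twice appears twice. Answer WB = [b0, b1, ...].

0: R B1 → L1 miss [-]
1: R B1 → L1 hit [-]
2: R B3 → L1 miss [-]
3: W B3 → L1 hit [D]
4: R B1 → L1 miss wb→B3 [-]
5: W B0 → L0 miss [D]
6: W B4 → L0 miss wb→B0 [D]
7: W B5 → L1 miss [D]
8: R B5 → L1 hit [D]
9: R B5 → L1 hit [D]
10: W B5 → L1 hit [D]
11: W B2 → L0 miss wb→B4 [D]
12: W B2 → L0 hit [D]
13: W B2 → L0 hit [D]
14: W B2 → L0 hit [D]

WB = [3, 0, 4]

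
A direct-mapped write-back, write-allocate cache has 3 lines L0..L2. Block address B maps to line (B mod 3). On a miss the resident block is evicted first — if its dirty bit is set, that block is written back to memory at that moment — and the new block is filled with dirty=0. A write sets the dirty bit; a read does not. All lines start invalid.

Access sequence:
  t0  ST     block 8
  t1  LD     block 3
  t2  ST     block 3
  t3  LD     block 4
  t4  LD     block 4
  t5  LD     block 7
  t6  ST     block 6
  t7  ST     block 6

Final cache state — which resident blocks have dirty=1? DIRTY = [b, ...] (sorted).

DIRTY = [6, 8]

0: W B8 → L2 miss [D]
1: R B3 → L0 miss [-]
2: W B3 → L0 hit [D]
3: R B4 → L1 miss [-]
4: R B4 → L1 hit [-]
5: R B7 → L1 miss [-]
6: W B6 → L0 miss wb→B3 [D]
7: W B6 → L0 hit [D]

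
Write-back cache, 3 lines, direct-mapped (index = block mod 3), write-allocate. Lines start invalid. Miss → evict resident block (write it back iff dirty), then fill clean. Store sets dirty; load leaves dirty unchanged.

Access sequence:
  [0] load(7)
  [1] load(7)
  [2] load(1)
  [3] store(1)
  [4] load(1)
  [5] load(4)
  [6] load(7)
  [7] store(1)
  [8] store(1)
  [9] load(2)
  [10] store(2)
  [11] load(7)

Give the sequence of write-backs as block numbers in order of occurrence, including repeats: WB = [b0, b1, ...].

WB = [1, 1]

0: R B7 -> L1 miss  d=-]
1: R B7 -> L1 hit  d=-]
2: R B1 -> L1 miss  d=-]
3: W B1 -> L1 hit  d=D]
4: R B1 -> L1 hit  d=D]
5: R B4 -> L1 miss wb->B1  d=-]
6: R B7 -> L1 miss  d=-]
7: W B1 -> L1 miss  d=D]
8: W B1 -> L1 hit  d=D]
9: R B2 -> L2 miss  d=-]
10: W B2 -> L2 hit  d=D]
11: R B7 -> L1 miss wb->B1  d=-]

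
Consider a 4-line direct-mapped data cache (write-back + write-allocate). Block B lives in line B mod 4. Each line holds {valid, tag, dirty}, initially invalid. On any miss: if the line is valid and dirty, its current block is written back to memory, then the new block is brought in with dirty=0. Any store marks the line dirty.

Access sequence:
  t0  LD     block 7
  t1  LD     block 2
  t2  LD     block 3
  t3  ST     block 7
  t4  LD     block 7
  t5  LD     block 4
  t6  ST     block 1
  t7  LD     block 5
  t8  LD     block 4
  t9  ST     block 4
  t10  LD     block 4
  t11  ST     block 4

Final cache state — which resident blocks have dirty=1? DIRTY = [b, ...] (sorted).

  0 | R B7 → L3 miss [-]
  1 | R B2 → L2 miss [-]
  2 | R B3 → L3 miss [-]
  3 | W B7 → L3 miss [D]
  4 | R B7 → L3 hit [D]
  5 | R B4 → L0 miss [-]
  6 | W B1 → L1 miss [D]
  7 | R B5 → L1 miss wb→B1 [-]
  8 | R B4 → L0 hit [-]
  9 | W B4 → L0 hit [D]
  10 | R B4 → L0 hit [D]
  11 | W B4 → L0 hit [D]

DIRTY = [4, 7]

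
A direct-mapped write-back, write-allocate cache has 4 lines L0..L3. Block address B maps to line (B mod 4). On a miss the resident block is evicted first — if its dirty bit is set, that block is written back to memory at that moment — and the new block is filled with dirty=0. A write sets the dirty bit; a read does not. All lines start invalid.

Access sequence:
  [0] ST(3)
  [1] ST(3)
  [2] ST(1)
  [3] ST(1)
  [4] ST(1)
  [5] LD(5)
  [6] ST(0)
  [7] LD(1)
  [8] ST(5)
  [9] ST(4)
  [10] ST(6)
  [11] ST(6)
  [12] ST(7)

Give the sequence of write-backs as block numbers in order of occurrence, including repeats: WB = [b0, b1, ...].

  0 | W B3 → L3 miss [D]
  1 | W B3 → L3 hit [D]
  2 | W B1 → L1 miss [D]
  3 | W B1 → L1 hit [D]
  4 | W B1 → L1 hit [D]
  5 | R B5 → L1 miss wb→B1 [-]
  6 | W B0 → L0 miss [D]
  7 | R B1 → L1 miss [-]
  8 | W B5 → L1 miss [D]
  9 | W B4 → L0 miss wb→B0 [D]
  10 | W B6 → L2 miss [D]
  11 | W B6 → L2 hit [D]
  12 | W B7 → L3 miss wb→B3 [D]

WB = [1, 0, 3]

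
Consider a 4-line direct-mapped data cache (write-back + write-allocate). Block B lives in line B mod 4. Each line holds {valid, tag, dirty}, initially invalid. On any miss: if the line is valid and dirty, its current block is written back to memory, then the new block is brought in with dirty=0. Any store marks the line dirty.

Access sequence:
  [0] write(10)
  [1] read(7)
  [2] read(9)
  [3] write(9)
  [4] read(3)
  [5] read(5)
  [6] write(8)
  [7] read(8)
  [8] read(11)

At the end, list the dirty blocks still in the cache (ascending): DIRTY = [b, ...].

DIRTY = [8, 10]

  0 | W B10 → L2 miss [D]
  1 | R B7 → L3 miss [-]
  2 | R B9 → L1 miss [-]
  3 | W B9 → L1 hit [D]
  4 | R B3 → L3 miss [-]
  5 | R B5 → L1 miss wb→B9 [-]
  6 | W B8 → L0 miss [D]
  7 | R B8 → L0 hit [D]
  8 | R B11 → L3 miss [-]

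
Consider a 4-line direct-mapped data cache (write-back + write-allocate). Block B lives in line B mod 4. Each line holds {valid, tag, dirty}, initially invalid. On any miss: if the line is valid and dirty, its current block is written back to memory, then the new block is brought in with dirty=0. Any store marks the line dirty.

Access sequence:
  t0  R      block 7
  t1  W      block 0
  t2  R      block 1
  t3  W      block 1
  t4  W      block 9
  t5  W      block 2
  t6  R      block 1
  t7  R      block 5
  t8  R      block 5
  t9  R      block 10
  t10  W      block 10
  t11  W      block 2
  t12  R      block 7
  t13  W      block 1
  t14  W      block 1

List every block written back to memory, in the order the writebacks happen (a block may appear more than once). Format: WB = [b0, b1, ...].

0: R B7 -> L3 miss  d=-]
1: W B0 -> L0 miss  d=D]
2: R B1 -> L1 miss  d=-]
3: W B1 -> L1 hit  d=D]
4: W B9 -> L1 miss wb->B1  d=D]
5: W B2 -> L2 miss  d=D]
6: R B1 -> L1 miss wb->B9  d=-]
7: R B5 -> L1 miss  d=-]
8: R B5 -> L1 hit  d=-]
9: R B10 -> L2 miss wb->B2  d=-]
10: W B10 -> L2 hit  d=D]
11: W B2 -> L2 miss wb->B10  d=D]
12: R B7 -> L3 hit  d=-]
13: W B1 -> L1 miss  d=D]
14: W B1 -> L1 hit  d=D]

WB = [1, 9, 2, 10]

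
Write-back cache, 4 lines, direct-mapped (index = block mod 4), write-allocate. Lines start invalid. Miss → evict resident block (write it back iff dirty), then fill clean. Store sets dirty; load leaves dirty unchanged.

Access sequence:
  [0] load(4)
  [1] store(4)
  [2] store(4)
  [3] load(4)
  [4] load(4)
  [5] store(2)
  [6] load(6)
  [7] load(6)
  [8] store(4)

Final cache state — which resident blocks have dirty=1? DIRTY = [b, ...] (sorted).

DIRTY = [4]

  0 | R B4 → L0 miss [-]
  1 | W B4 → L0 hit [D]
  2 | W B4 → L0 hit [D]
  3 | R B4 → L0 hit [D]
  4 | R B4 → L0 hit [D]
  5 | W B2 → L2 miss [D]
  6 | R B6 → L2 miss wb→B2 [-]
  7 | R B6 → L2 hit [-]
  8 | W B4 → L0 hit [D]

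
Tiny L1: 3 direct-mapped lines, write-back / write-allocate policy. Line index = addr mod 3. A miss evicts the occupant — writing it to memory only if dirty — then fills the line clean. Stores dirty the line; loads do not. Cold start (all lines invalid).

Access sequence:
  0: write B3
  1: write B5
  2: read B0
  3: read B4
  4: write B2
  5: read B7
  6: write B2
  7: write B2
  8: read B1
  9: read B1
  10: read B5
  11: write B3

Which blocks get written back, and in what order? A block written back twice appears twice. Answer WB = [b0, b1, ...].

0: W B3 → L0 miss [D]
1: W B5 → L2 miss [D]
2: R B0 → L0 miss wb→B3 [-]
3: R B4 → L1 miss [-]
4: W B2 → L2 miss wb→B5 [D]
5: R B7 → L1 miss [-]
6: W B2 → L2 hit [D]
7: W B2 → L2 hit [D]
8: R B1 → L1 miss [-]
9: R B1 → L1 hit [-]
10: R B5 → L2 miss wb→B2 [-]
11: W B3 → L0 miss [D]

WB = [3, 5, 2]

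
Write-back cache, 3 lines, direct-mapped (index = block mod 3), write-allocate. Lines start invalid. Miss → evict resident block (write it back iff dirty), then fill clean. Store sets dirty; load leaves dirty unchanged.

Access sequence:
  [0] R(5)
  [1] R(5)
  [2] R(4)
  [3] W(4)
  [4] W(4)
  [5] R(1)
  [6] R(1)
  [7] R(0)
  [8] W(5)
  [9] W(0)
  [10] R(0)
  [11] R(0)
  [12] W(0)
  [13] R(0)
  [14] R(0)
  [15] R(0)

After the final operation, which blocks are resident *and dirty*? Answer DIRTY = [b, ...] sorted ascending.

DIRTY = [0, 5]

0: R B5 -> L2 miss  d=-]
1: R B5 -> L2 hit  d=-]
2: R B4 -> L1 miss  d=-]
3: W B4 -> L1 hit  d=D]
4: W B4 -> L1 hit  d=D]
5: R B1 -> L1 miss wb->B4  d=-]
6: R B1 -> L1 hit  d=-]
7: R B0 -> L0 miss  d=-]
8: W B5 -> L2 hit  d=D]
9: W B0 -> L0 hit  d=D]
10: R B0 -> L0 hit  d=D]
11: R B0 -> L0 hit  d=D]
12: W B0 -> L0 hit  d=D]
13: R B0 -> L0 hit  d=D]
14: R B0 -> L0 hit  d=D]
15: R B0 -> L0 hit  d=D]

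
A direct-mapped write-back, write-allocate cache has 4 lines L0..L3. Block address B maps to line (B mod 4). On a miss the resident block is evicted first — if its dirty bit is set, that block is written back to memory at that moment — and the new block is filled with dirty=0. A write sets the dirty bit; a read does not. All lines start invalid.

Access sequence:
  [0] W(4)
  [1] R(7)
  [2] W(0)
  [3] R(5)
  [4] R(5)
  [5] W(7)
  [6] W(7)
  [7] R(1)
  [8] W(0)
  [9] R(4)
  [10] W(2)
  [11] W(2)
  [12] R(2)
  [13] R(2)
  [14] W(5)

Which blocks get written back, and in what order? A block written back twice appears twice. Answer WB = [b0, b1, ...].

  0 | W B4 → L0 miss [D]
  1 | R B7 → L3 miss [-]
  2 | W B0 → L0 miss wb→B4 [D]
  3 | R B5 → L1 miss [-]
  4 | R B5 → L1 hit [-]
  5 | W B7 → L3 hit [D]
  6 | W B7 → L3 hit [D]
  7 | R B1 → L1 miss [-]
  8 | W B0 → L0 hit [D]
  9 | R B4 → L0 miss wb→B0 [-]
  10 | W B2 → L2 miss [D]
  11 | W B2 → L2 hit [D]
  12 | R B2 → L2 hit [D]
  13 | R B2 → L2 hit [D]
  14 | W B5 → L1 miss [D]

WB = [4, 0]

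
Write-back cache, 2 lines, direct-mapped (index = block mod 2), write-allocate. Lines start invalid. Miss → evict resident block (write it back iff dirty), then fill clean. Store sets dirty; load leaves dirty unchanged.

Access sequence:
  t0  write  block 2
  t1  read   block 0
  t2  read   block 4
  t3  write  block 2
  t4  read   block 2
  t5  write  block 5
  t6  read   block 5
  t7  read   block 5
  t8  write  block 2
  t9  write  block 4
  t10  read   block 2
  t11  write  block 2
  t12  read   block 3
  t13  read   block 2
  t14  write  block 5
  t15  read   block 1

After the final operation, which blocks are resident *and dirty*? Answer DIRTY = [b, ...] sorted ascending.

DIRTY = [2]

0: W B2 → L0 miss [D]
1: R B0 → L0 miss wb→B2 [-]
2: R B4 → L0 miss [-]
3: W B2 → L0 miss [D]
4: R B2 → L0 hit [D]
5: W B5 → L1 miss [D]
6: R B5 → L1 hit [D]
7: R B5 → L1 hit [D]
8: W B2 → L0 hit [D]
9: W B4 → L0 miss wb→B2 [D]
10: R B2 → L0 miss wb→B4 [-]
11: W B2 → L0 hit [D]
12: R B3 → L1 miss wb→B5 [-]
13: R B2 → L0 hit [D]
14: W B5 → L1 miss [D]
15: R B1 → L1 miss wb→B5 [-]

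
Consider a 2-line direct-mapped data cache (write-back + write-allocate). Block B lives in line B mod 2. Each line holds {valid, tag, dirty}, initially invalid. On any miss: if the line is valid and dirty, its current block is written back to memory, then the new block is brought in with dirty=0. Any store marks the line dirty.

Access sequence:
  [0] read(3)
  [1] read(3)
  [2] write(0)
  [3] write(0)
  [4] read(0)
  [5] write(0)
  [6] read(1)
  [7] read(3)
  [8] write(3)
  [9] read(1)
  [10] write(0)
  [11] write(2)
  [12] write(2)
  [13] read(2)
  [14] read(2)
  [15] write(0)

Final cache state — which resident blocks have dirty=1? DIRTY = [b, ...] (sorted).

DIRTY = [0]

  0 | R B3 → L1 miss [-]
  1 | R B3 → L1 hit [-]
  2 | W B0 → L0 miss [D]
  3 | W B0 → L0 hit [D]
  4 | R B0 → L0 hit [D]
  5 | W B0 → L0 hit [D]
  6 | R B1 → L1 miss [-]
  7 | R B3 → L1 miss [-]
  8 | W B3 → L1 hit [D]
  9 | R B1 → L1 miss wb→B3 [-]
  10 | W B0 → L0 hit [D]
  11 | W B2 → L0 miss wb→B0 [D]
  12 | W B2 → L0 hit [D]
  13 | R B2 → L0 hit [D]
  14 | R B2 → L0 hit [D]
  15 | W B0 → L0 miss wb→B2 [D]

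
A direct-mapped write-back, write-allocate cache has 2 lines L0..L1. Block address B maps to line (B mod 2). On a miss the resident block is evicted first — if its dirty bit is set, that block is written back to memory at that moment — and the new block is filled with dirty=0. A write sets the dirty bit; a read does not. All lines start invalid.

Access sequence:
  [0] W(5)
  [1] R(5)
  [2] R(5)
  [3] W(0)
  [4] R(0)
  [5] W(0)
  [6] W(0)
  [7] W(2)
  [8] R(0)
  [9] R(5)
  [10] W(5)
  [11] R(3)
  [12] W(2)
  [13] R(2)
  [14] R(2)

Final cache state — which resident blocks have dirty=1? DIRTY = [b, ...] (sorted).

  0 | W B5 → L1 miss [D]
  1 | R B5 → L1 hit [D]
  2 | R B5 → L1 hit [D]
  3 | W B0 → L0 miss [D]
  4 | R B0 → L0 hit [D]
  5 | W B0 → L0 hit [D]
  6 | W B0 → L0 hit [D]
  7 | W B2 → L0 miss wb→B0 [D]
  8 | R B0 → L0 miss wb→B2 [-]
  9 | R B5 → L1 hit [D]
  10 | W B5 → L1 hit [D]
  11 | R B3 → L1 miss wb→B5 [-]
  12 | W B2 → L0 miss [D]
  13 | R B2 → L0 hit [D]
  14 | R B2 → L0 hit [D]

DIRTY = [2]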